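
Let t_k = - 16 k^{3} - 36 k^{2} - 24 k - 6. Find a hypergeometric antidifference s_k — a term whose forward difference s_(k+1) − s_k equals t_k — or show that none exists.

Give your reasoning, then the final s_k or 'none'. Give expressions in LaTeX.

s_k = k^{2} \left(- 4 k^{2} - 4 k + 2\right)

r(k) = (8*k**3 + 42*k**2 + 72*k + 41)/(8*k**3 + 18*k**2 + 12*k + 3) after simplifying.
So A=1 and B=1, with C=k**3 + 9*k**2/4 + 3*k/2 + 3/8.
Need (1)·f(k+1) − (1)·f(k) = k**3 + 9*k**2/4 + 3*k/2 + 3/8.
Degrees (0,0,3) ⇒ d ≤ 4.
A polynomial solution: f(k) = k**2*(2*k**2 + 2*k - 1)/8.
Certificate R = B(k−1)f/C = k**2*(2*k**2 + 2*k - 1)/(8*k**3 + 18*k**2 + 12*k + 3) gives s_k = k**2*(-4*k**2 - 4*k + 2).
Verify: -16*k**3 - 36*k**2 - 24*k - 6 matches t_k.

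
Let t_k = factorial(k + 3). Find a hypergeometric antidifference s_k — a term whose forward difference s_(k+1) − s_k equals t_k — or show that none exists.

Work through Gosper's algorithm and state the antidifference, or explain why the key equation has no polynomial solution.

Compute t_(k+1)/t_k: get k + 4.
Normal form (A,B,C) = (k + 4, 1, 1).
Key eq: (k + 4)·f(k+1) = (1)·f(k) + (1).
From deg A=1, deg B=0, deg C=0: d=-1.
Negative degree bound (-1): no f exists, t_k not Gosper-summable.

none (Gosper's algorithm certifies no s_k)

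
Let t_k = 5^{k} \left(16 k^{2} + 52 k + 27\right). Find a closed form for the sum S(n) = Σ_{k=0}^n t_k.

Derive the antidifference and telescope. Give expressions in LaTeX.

S(n) = 20 \cdot 5^{n} n^{2} + 55 \cdot 5^{n} n + 25 \cdot 5^{n} + 2

Ratio r(k) = 5*(16*k**2 + 84*k + 95)/(16*k**2 + 52*k + 27).
Take A(k)=5, B(k)=1, C(k)=k**2 + 13*k/4 + 27/16.
Set up (5)·f(k+1) − (1)·f(k) − (k**2 + 13*k/4 + 27/16) = 0.
From deg A=0, deg B=0, deg C=2: d=2.
Match coefficients ⇒ f(k) = (4*k**2 + 3*k - 2)/16.
Certificate R = B(k−1)f/C = (4*k**2 + 3*k - 2)/(16*k**2 + 52*k + 27) gives s_k = 5**k*(4*k**2 + 3*k - 2).
Check: Δs_k = 5**k*(16*k**2 + 52*k + 27). ✓
Telescope: S(n) = s_(n+1) − s_(0) = 5**(n + 1)*(4*n**2 + 11*n + 5) − (-2) = 20*5**n*n**2 + 55*5**n*n + 25*5**n + 2.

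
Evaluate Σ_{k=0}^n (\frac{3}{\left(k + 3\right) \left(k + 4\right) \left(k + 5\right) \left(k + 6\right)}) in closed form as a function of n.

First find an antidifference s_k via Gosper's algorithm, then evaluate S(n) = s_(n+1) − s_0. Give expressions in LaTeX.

S(n) = \frac{n^{3} + 15 n^{2} + 74 n + 60}{60 \left(n^{3} + 15 n^{2} + 74 n + 120\right)}

The ratio is (k + 3)/(k + 7).
So A=k + 3 and B=k + 7, with C=1.
Need (k + 3)·f(k+1) − (k + 6)·f(k) = 1.
deg f ≤ 3 (via 1,1,0).
Match coefficients ⇒ f(k) = k*(k**2 + 12*k + 47)/180.
Certificate R = B(k−1)f/C = k*(k + 6)*(k**2 + 12*k + 47)/180 gives s_k = k*(k**2 + 12*k + 47)/(60*(k + 3)*(k + 4)*(k + 5)).
Δs = 3/(k**4 + 18*k**3 + 119*k**2 + 342*k + 360), as required.
Evaluate: s_(n+1) = (n**3 + 15*n**2 + 74*n + 60)/(60*(n**3 + 15*n**2 + 74*n + 120)); subtract s_(0) = 0 ⇒ S(n) = (n**3 + 15*n**2 + 74*n + 60)/(60*(n**3 + 15*n**2 + 74*n + 120)).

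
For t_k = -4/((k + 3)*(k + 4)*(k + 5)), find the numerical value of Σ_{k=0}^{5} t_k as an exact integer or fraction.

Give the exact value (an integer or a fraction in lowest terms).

Compute t_(k+1)/t_k: get (k + 3)/(k + 6).
Take A(k)=k + 3, B(k)=k + 6, C(k)=1.
f must satisfy (k + 3)·f(k+1) − (k + 5)·f(k) = 1.
deg f ≤ 2 (via 1,1,0).
Solving with deg f ≤ 2: f(k) = k*(k + 7)/24.
Get s_k = R·t_k = k*(-k - 7)/(6*(k + 3)*(k + 4)) with R(k) = B(k−1)f(k)/C(k) = k*(k + 5)*(k + 7)/24.
Check: Δs_k = -4/(k**3 + 12*k**2 + 47*k + 60). ✓
Telescoping: Σ = s_(6) − s_(0) = -13/90 − (0) = -13/90.

Σ = -13/90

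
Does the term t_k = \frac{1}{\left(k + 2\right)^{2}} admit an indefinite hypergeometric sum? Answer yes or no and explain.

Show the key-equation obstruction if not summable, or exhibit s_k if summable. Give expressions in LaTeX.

t_(k+1)/t_k = (k + 2)**2/(k + 3)**2.
Gosper form: A/B · C(k+1)/C(k) with A=k**2 + 4*k + 4, B=k**2 + 6*k + 9, C=1.
Set up (k**2 + 4*k + 4)·f(k+1) − (k**2 + 4*k + 4)·f(k) − (1) = 0.
From deg A=2, deg B=2, deg C=0: d=0.
Write f(k) = c0. Then LHS − RHS = -1, requiring -1 = 0: contradictory. No certificate.

No — the linear system for f has no solution.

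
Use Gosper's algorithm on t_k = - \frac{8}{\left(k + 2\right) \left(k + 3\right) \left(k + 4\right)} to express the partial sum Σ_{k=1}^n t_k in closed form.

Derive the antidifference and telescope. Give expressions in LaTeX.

S(n) = \frac{n \left(- n - 7\right)}{3 \left(n^{2} + 7 n + 12\right)}

r(k) = (k + 2)/(k + 5) after simplifying.
A = k + 2, B = k + 5, C = 1.
Need (k + 2)·f(k+1) − (k + 4)·f(k) = 1.
Bound: deg f ≤ 2.
A polynomial solution: f(k) = k*(k + 5)/12.
So s_k = (B(k−1)f/C)·t_k = (k*(k + 4)*(k + 5)/12)·t_k = 2*k*(-k - 5)/(3*(k + 2)*(k + 3)).
Δs = -8/(k**3 + 9*k**2 + 26*k + 24), as required.
s_(n+1) = 2*(-n**2 - 7*n - 6)/(3*(n**2 + 7*n + 12)) and s_(1) = -1/3, so S(n) = n*(-n - 7)/(3*(n**2 + 7*n + 12)).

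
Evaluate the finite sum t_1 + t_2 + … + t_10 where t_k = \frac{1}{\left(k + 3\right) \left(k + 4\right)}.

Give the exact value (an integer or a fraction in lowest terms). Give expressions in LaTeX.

Σ = 5/28

r(k) = (k + 3)/(k + 5) after simplifying.
Normal form (A,B,C) = (k + 3, k + 5, 1).
f must satisfy (k + 3)·f(k+1) − (k + 4)·f(k) = 1.
Bound: deg f ≤ 1.
Match coefficients ⇒ f(k) = k/3.
R(k) = B(k−1)·f(k)/C(k) = k*(k + 4)/3; s_k = R·t_k = k/(3*(k + 3)).
s_(k+1) − s_k = 1/(k**2 + 7*k + 12) = t_k.
Telescoping: Σ = s_(11) − s_(1) = 11/42 − (1/12) = 5/28.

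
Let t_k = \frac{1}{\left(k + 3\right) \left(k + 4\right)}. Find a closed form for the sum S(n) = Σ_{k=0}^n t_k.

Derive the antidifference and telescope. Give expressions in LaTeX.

Ratio r(k) = (k + 3)/(k + 5).
Gosper form: A/B · C(k+1)/C(k) with A=k + 3, B=k + 5, C=1.
Solve (k + 3)·f(k+1) − (k + 4)·f(k) = 1.
Bound: deg f ≤ 1.
Solve for f: f(k) = k/3 (degree 1 ≤ 1).
Then R = B(k−1)f/C = k*(k + 4)/3, so s_k = R(k)·t_k = k/(3*(k + 3)).
Verify: 1/(k**2 + 7*k + 12) matches t_k.
s_(n+1) = (n + 1)/(3*(n + 4)) and s_(0) = 0, so S(n) = (n + 1)/(3*(n + 4)).

S(n) = \frac{n + 1}{3 \left(n + 4\right)}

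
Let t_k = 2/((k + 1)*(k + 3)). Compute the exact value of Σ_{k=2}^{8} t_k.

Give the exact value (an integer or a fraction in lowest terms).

Σ = 259/660

t_(k+1)/t_k = (k + 1)*(k + 3)/((k + 2)*(k + 4)).
Factor: A=k + 1; B=k + 4; C=k + 2.
Set up (k + 1)·f(k+1) − (k + 3)·f(k) − (k + 2) = 0.
d = 2 from the (1,1,1) case.
Coefficient equations give f(k) = k*(3*k + 5)/4.
So s_k = (B(k−1)f/C)·t_k = (k*(k + 3)*(3*k + 5)/(4*(k + 2)))·t_k = k*(3*k + 5)/(2*(k + 1)*(k + 2)).
Verify: 2/(k**2 + 4*k + 3) matches t_k.
Evaluate s at k=9 and k=2: 72/55 and 11/12; difference 259/660.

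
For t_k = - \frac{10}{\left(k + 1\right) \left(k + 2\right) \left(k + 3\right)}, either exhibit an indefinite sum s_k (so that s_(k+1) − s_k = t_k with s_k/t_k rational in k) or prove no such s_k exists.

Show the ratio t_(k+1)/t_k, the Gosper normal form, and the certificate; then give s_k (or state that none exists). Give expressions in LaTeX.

The ratio is (k + 1)/(k + 4).
Normal form (A,B,C) = (k + 1, k + 4, 1).
f must satisfy (k + 1)·f(k+1) − (k + 3)·f(k) = 1.
d = 2 from the (1,1,0) case.
Match coefficients ⇒ f(k) = k*(k + 3)/4.
Certificate R = B(k−1)f/C = k*(k + 3)**2/4 gives s_k = 5*k*(-k - 3)/(2*(k + 1)*(k + 2)).
Δs = -10/(k**3 + 6*k**2 + 11*k + 6), as required.

s_k = \frac{5 k \left(- k - 3\right)}{2 \left(k + 1\right) \left(k + 2\right)}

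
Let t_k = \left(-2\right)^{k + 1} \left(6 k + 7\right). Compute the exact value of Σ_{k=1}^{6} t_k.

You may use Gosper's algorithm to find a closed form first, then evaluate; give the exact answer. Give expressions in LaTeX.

Σ = -3828

The ratio is 2*(-6*k - 13)/(6*k + 7).
Factor: A=-2; B=1; C=k + 7/6.
Need (-2)·f(k+1) − (1)·f(k) = k + 7/6.
Degrees (0,0,1) ⇒ d ≤ 1.
Solve for f: f(k) = -(2*k + 1)/6 (degree 1 ≤ 1).
Certificate R = B(k−1)f/C = -(2*k + 1)/(6*k + 7) gives s_k = 2*(-2)**k*(2*k + 1).
Δs = (-2)**(k + 1)*(6*k + 7), as required.
Telescoping: Σ = s_(7) − s_(1) = -3840 − (-12) = -3828.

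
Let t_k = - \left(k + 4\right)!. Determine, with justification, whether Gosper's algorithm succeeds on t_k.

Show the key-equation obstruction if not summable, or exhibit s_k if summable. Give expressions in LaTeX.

Compute t_(k+1)/t_k: get k + 5.
Gosper form: A/B · C(k+1)/C(k) with A=k + 5, B=1, C=1.
Solve (k + 5)·f(k+1) − (1)·f(k) = 1.
d = -1 from the (1,0,0) case.
deg f ≤ -1 is impossible — no certificate.

No; the degree bound rules out any f.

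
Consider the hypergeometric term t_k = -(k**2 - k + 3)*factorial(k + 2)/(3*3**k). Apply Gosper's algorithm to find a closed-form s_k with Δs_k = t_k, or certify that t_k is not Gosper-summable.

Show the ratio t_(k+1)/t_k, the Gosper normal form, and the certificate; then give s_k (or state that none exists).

Ratio r(k) = (k + 3)*(-k + (k + 1)**2 + 2)/(3*(k**2 - k + 3)).
Take A(k)=k/3 + 1, B(k)=1, C(k)=k**2 - k + 3.
Need (k/3 + 1)·f(k+1) − (1)·f(k) = k**2 - k + 3.
Bound: deg f ≤ 1.
A polynomial solution: f(k) = 3*(k - 2).
Then R = B(k−1)f/C = 3*(k - 2)/(k**2 - k + 3), so s_k = R(k)·t_k = -(k - 2)*factorial(k + 2)/3**k.
Check: Δs_k = -(k**2 - k + 3)*factorial(k + 2)/(3*3**k). ✓

s_k = -(k - 2)*factorial(k + 2)/3**k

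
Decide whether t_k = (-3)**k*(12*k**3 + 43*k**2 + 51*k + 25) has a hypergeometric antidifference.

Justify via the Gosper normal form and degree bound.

r(k) = 3*(-12*k**3 - 79*k**2 - 173*k - 131)/(12*k**3 + 43*k**2 + 51*k + 25) after simplifying.
A = -3, B = 1, C = k**3 + 43*k**2/12 + 17*k/4 + 25/12.
f must satisfy (-3)·f(k+1) − (1)·f(k) = k**3 + 43*k**2/12 + 17*k/4 + 25/12.
d = 3 from the (0,0,3) case.
Solve for f: f(k) = -(3*k**3 + 4*k**2 + 1)/12 (degree 3 ≤ 3).
Get s_k = R·t_k = (-3)**k*(-3*k**3 - 4*k**2 - 1) with R(k) = B(k−1)f(k)/C(k) = -(3*k**3 + 4*k**2 + 1)/(12*k**3 + 43*k**2 + 51*k + 25).
Δs = (-3)**k*(12*k**3 + 43*k**2 + 51*k + 25), as required.

Yes. s_k = (-3)**k*(-3*k**3 - 4*k**2 - 1).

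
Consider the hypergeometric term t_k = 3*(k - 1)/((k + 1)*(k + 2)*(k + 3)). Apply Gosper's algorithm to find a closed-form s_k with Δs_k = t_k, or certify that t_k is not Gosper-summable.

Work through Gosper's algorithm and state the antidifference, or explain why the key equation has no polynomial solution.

The ratio is k*(k + 1)/((k - 1)*(k + 4)).
Gosper form: A/B · C(k+1)/C(k) with A=k + 1, B=k + 4, C=k - 1.
Solve (k + 1)·f(k+1) − (k + 3)·f(k) = k - 1.
Degrees (1,1,1) ⇒ d ≤ 2.
Coefficient equations give f(k) = -k.
R(k) = B(k−1)·f(k)/C(k) = -k*(k + 3)/(k - 1); s_k = R·t_k = -3*k/((k + 1)*(k + 2)).
s_(k+1) − s_k = 3*(k - 1)/(k**3 + 6*k**2 + 11*k + 6) = t_k.

s_k = -3*k/((k + 1)*(k + 2))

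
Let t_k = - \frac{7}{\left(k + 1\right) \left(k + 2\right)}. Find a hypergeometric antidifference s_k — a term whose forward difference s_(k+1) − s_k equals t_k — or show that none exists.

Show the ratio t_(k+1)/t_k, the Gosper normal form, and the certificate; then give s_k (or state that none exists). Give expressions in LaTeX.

s_k = - \frac{7 k}{k + 1}

Step 1: r(k) = (k + 1)/(k + 3).
Gosper form: A/B · C(k+1)/C(k) with A=k + 1, B=k + 3, C=1.
Key eq: (k + 1)·f(k+1) = (k + 2)·f(k) + (1).
From deg A=1, deg B=1, deg C=0: d=1.
A polynomial solution: f(k) = k.
Get s_k = R·t_k = -7*k/(k + 1) with R(k) = B(k−1)f(k)/C(k) = k*(k + 2).
Check: Δs_k = -7/(k**2 + 3*k + 2). ✓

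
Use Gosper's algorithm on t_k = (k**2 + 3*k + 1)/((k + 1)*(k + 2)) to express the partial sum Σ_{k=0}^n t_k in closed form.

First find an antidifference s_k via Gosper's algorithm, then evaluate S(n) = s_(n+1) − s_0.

Step 1: r(k) = (k + 1)*(3*k + (k + 1)**2 + 4)/((k + 3)*(k**2 + 3*k + 1)).
Take A(k)=k + 1, B(k)=k + 3, C(k)=k**2 + 3*k + 1.
f must satisfy (k + 1)·f(k+1) − (k + 2)·f(k) = k**2 + 3*k + 1.
From deg A=1, deg B=1, deg C=2: d=2.
A polynomial solution: f(k) = k**2.
R(k) = B(k−1)·f(k)/C(k) = k**2*(k + 2)/(k**2 + 3*k + 1); s_k = R·t_k = k**2/(k + 1).
Δs = (k**2 + 3*k + 1)/(k**2 + 3*k + 2), as required.
Telescope: S(n) = s_(n+1) − s_(0) = (n**2 + 2*n + 1)/(n + 2) − (0) = (n**2 + 2*n + 1)/(n + 2).

S(n) = (n**2 + 2*n + 1)/(n + 2)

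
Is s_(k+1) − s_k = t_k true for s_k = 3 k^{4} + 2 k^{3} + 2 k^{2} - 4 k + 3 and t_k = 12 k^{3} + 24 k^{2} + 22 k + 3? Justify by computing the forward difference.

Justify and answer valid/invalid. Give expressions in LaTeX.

Valid: the claim telescopes to t_k.

s_(k+1) = 3*k**4 + 14*k**3 + 26*k**2 + 18*k + 6
s_(k+1) − s_k = 12*k**3 + 24*k**2 + 22*k + 3
(s_(k+1) − s_k) − t_k = 0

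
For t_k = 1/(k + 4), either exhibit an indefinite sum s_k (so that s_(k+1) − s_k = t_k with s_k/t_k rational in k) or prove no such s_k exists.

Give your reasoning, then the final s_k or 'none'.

Step 1: r(k) = (k + 4)/(k + 5).
A = k + 4, B = k + 5, C = 1.
Need (k + 4)·f(k+1) − (k + 4)·f(k) = 1.
Bound: deg f ≤ 0.
f = c0 ⇒ A·f(k+1) − B(k−1)·f(k) − C = -1. The system {-1 = 0} is inconsistent; no antidifference.

no hypergeometric antidifference exists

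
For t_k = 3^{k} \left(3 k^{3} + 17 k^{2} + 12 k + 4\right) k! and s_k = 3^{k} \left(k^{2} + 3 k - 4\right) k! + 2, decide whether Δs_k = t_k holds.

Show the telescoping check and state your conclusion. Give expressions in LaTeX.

s_(k+1) = 3*3**k*k**3*factorial(k) + 18*3**k*k**2*factorial(k) + 15*3**k*k*factorial(k) + 2
s_(k+1) − s_k = 3**k*(3*k**3 + 17*k**2 + 12*k + 4)*factorial(k)
(s_(k+1) − s_k) − t_k = 0

Valid — Δs_k = t_k.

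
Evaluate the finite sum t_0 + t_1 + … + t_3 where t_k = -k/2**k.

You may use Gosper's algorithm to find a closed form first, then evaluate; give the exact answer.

Ratio r(k) = (k + 1)/(2*k).
Take A(k)=1/2, B(k)=1, C(k)=k.
Solve (1/2)·f(k+1) − (1)·f(k) = k.
Bound: deg f ≤ 1.
Match coefficients ⇒ f(k) = -2*(k + 1).
R(k) = B(k−1)·f(k)/C(k) = -2*(k + 1)/k; s_k = R·t_k = 2**(1 - k)*(k + 1).
Check: Δs_k = -k/2**k. ✓
Evaluate s at k=4 and k=0: 5/8 and 2; difference -11/8.

Σ = -11/8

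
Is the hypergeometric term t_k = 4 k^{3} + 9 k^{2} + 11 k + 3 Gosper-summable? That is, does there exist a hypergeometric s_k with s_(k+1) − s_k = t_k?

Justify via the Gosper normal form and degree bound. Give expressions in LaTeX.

Yes. s_k = k \left(k^{3} + k^{2} + 2 k - 1\right).

r(k) = (4*k**3 + 21*k**2 + 41*k + 27)/(4*k**3 + 9*k**2 + 11*k + 3) after simplifying.
Normal form (A,B,C) = (1, 1, k**3 + 9*k**2/4 + 11*k/4 + 3/4).
f must satisfy (1)·f(k+1) − (1)·f(k) = k**3 + 9*k**2/4 + 11*k/4 + 3/4.
Bound: deg f ≤ 4.
Solve for f: f(k) = k*(k**3 + k**2 + 2*k - 1)/4 (degree 4 ≤ 4).
R(k) = B(k−1)·f(k)/C(k) = k*(k**3 + k**2 + 2*k - 1)/(4*k**3 + 9*k**2 + 11*k + 3); s_k = R·t_k = k*(k**3 + k**2 + 2*k - 1).
s_(k+1) − s_k = 4*k**3 + 9*k**2 + 11*k + 3 = t_k.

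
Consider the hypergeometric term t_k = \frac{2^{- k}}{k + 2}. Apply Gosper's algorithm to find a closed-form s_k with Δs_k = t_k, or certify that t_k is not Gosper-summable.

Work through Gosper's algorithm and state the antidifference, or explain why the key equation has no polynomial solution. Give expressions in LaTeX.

no hypergeometric antidifference exists

Step 1: r(k) = (k + 2)/(2*(k + 3)).
Factor: A=k/2 + 1; B=k + 3; C=1.
f must satisfy (k/2 + 1)·f(k+1) − (k + 2)·f(k) = 1.
From deg A=1, deg B=1, deg C=0: d=-1.
deg f ≤ -1 is impossible — no certificate.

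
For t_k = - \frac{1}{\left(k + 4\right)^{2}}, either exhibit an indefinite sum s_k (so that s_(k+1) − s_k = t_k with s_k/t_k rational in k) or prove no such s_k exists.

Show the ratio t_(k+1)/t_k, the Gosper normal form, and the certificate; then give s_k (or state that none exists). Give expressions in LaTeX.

no hypergeometric antidifference exists

Compute t_(k+1)/t_k: get (k + 4)**2/(k + 5)**2.
Factor: A=k**2 + 8*k + 16; B=k**2 + 10*k + 25; C=1.
Need (k**2 + 8*k + 16)·f(k+1) − (k**2 + 8*k + 16)·f(k) = 1.
d = 0 from the (2,2,0) case.
f = c0 ⇒ A·f(k+1) − B(k−1)·f(k) − C = -1. The system {-1 = 0} is inconsistent; no antidifference.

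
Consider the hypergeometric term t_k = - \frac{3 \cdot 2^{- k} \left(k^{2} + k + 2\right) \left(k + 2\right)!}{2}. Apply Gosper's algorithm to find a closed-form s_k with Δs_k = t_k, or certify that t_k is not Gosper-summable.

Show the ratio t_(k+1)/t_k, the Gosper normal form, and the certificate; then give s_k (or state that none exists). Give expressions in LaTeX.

Compute t_(k+1)/t_k: get (k + 3)*(k + (k + 1)**2 + 3)/(2*(k**2 + k + 2)).
Normal form (A,B,C) = (k/2 + 3/2, 1, k**2 + k + 2).
Need (k/2 + 3/2)·f(k+1) − (1)·f(k) = k**2 + k + 2.
Bound: deg f ≤ 1.
Solving with deg f ≤ 1: f(k) = 2*(k - 1).
R(k) = B(k−1)·f(k)/C(k) = 2*(k - 1)/(k**2 + k + 2); s_k = R·t_k = -3*(k - 1)*factorial(k + 2)/2**k.
s_(k+1) − s_k = -3*(k**2 + k + 2)*factorial(k + 2)/(2*2**k) = t_k.

s_k = - 3 \cdot 2^{- k} \left(k - 1\right) \left(k + 2\right)!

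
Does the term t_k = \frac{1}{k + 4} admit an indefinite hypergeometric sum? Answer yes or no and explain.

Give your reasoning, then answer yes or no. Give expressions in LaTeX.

No — the linear system for f has no solution.

Step 1: r(k) = (k + 4)/(k + 5).
Factor: A=k + 4; B=k + 5; C=1.
Need (k + 4)·f(k+1) − (k + 4)·f(k) = 1.
d = 0 from the (1,1,0) case.
f = c0 ⇒ A·f(k+1) − B(k−1)·f(k) − C = -1. The system {-1 = 0} is inconsistent; no antidifference.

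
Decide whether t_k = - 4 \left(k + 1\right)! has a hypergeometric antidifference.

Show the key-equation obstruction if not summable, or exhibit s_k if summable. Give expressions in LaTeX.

No. Not Gosper-summable.

Step 1: r(k) = k + 2.
Take A(k)=k + 2, B(k)=1, C(k)=1.
f must satisfy (k + 2)·f(k+1) − (1)·f(k) = 1.
Bound: deg f ≤ -1.
d = -1 < 0 ⇒ no nonzero polynomial f; not summable.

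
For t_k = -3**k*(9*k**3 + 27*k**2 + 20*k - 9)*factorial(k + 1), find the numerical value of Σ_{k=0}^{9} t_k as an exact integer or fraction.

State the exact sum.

Σ = -652902053126403

t_(k+1)/t_k = 3*(9*k**4 + 72*k**3 + 209*k**2 + 249*k + 94)/(9*k**3 + 27*k**2 + 20*k - 9).
Factor: A=3*k + 6; B=1; C=k**3 + 3*k**2 + 20*k/9 - 1.
Need (3*k + 6)·f(k+1) − (1)·f(k) = k**3 + 3*k**2 + 20*k/9 - 1.
Bound: deg f ≤ 2.
Coefficient equations give f(k) = (3*k**2 - 2*k - 3)/9.
Certificate R = B(k−1)f/C = (3*k**2 - 2*k - 3)/(9*k**3 + 27*k**2 + 20*k - 9) gives s_k = 3**k*(-3*k**2 + 2*k + 3)*factorial(k + 1).
Verify: -3**k*(9*k**3 + 27*k**2 + 20*k - 9)*factorial(k + 1) matches t_k.
Telescoping: Σ = s_(10) − s_(0) = -652902053126400 − (3) = -652902053126403.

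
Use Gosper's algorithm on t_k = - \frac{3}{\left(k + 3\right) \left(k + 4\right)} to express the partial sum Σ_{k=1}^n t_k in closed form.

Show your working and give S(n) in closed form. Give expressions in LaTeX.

S(n) = - \frac{3 n}{4 n + 16}

Compute t_(k+1)/t_k: get (k + 3)/(k + 5).
So A=k + 3 and B=k + 5, with C=1.
Set up (k + 3)·f(k+1) − (k + 4)·f(k) − (1) = 0.
deg f ≤ 1 (via 1,1,0).
Coefficient equations give f(k) = k/3.
Get s_k = R·t_k = -k/(k + 3) with R(k) = B(k−1)f(k)/C(k) = k*(k + 4)/3.
Check: Δs_k = -3/(k**2 + 7*k + 12). ✓
Telescope: S(n) = s_(n+1) − s_(1) = (-n - 1)/(n + 4) − (-1/4) = -3*n/(4*n + 16).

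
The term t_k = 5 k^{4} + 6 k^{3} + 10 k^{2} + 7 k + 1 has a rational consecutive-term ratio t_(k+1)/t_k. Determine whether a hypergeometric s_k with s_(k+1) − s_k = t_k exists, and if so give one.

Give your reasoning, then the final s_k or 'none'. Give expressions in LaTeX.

s_k = k^{5} - k^{4} + 2 k^{3} - k

t_(k+1)/t_k = (5*k**4 + 26*k**3 + 58*k**2 + 65*k + 29)/(5*k**4 + 6*k**3 + 10*k**2 + 7*k + 1).
Gosper form: A/B · C(k+1)/C(k) with A=1, B=1, C=k**4 + 6*k**3/5 + 2*k**2 + 7*k/5 + 1/5.
Set up (1)·f(k+1) − (1)·f(k) − (k**4 + 6*k**3/5 + 2*k**2 + 7*k/5 + 1/5) = 0.
Degrees (0,0,4) ⇒ d ≤ 5.
A polynomial solution: f(k) = k*(k**4 - k**3 + 2*k**2 - 1)/5.
R(k) = B(k−1)·f(k)/C(k) = k*(k**4 - k**3 + 2*k**2 - 1)/(5*k**4 + 6*k**3 + 10*k**2 + 7*k + 1); s_k = R·t_k = k**5 - k**4 + 2*k**3 - k.
s_(k+1) − s_k = 5*k**4 + 6*k**3 + 10*k**2 + 7*k + 1 = t_k.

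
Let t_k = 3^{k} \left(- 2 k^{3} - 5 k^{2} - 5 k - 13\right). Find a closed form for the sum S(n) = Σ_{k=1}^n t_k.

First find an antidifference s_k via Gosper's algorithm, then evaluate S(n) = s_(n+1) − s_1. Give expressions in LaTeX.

S(n) = - 3 \cdot 3^{n} n^{3} - 3 \cdot 3^{n} n^{2} - 9 \cdot 3^{n} n - 15 \cdot 3^{n} + 15

Compute t_(k+1)/t_k: get 3*(2*k**3 + 11*k**2 + 21*k + 25)/(2*k**3 + 5*k**2 + 5*k + 13).
So A=3 and B=1, with C=k**3 + 5*k**2/2 + 5*k/2 + 13/2.
Need (3)·f(k+1) − (1)·f(k) = k**3 + 5*k**2/2 + 5*k/2 + 13/2.
d = 3 from the (0,0,3) case.
Match coefficients ⇒ f(k) = (k**3 - 2*k**2 + 4*k + 2)/2.
Certificate R = B(k−1)f/C = (k**3 - 2*k**2 + 4*k + 2)/(2*k**3 + 5*k**2 + 5*k + 13) gives s_k = 3**k*(-k**3 + 2*k**2 - 4*k - 2).
Verify: 3**k*(-2*k**3 - 5*k**2 - 5*k - 13) matches t_k.
s_(n+1) = 3**(n + 1)*(-n**3 - n**2 - 3*n - 5) and s_(1) = -15, so S(n) = -3*3**n*n**3 - 3*3**n*n**2 - 9*3**n*n - 15*3**n + 15.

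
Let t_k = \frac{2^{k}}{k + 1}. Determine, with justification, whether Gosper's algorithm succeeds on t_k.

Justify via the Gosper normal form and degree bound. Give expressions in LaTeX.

Compute t_(k+1)/t_k: get 2*(k + 1)/(k + 2).
Normal form (A,B,C) = (2*k + 2, k + 2, 1).
Solve (2*k + 2)·f(k+1) − (k + 1)·f(k) = 1.
deg f ≤ -1 (via 1,1,0).
deg f ≤ -1 is impossible — no certificate.

No; the degree bound rules out any f.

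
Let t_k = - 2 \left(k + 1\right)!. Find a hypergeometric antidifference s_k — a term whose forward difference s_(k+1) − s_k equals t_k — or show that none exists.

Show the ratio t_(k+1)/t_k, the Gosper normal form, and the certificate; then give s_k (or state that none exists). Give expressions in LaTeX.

Ratio r(k) = k + 2.
Gosper form: A/B · C(k+1)/C(k) with A=k + 2, B=1, C=1.
Key eq: (k + 2)·f(k+1) = (1)·f(k) + (1).
deg f ≤ -1 (via 1,0,0).
deg f ≤ -1 is impossible — no certificate.

no hypergeometric antidifference exists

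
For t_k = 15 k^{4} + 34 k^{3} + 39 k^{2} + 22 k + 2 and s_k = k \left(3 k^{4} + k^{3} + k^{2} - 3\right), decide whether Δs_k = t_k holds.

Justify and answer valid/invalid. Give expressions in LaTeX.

s_(k+1) = (k + 1)*(3*(k + 1)**4 + (k + 1)**3 + (k + 1)**2 - 3)
s_(k+1) − s_k = 15*k**4 + 34*k**3 + 39*k**2 + 22*k + 2
(s_(k+1) − s_k) − t_k = 0

valid; difference matches t_k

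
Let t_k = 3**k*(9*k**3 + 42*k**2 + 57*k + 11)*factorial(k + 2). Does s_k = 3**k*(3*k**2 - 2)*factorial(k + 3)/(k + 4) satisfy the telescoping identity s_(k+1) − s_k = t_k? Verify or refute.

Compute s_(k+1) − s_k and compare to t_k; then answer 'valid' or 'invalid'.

s_(k+1) = 3**(k + 1)*(3*k**2 + 6*k + 1)*factorial(k + 4)/(k + 5)
s_(k+1) − s_k = 3**k*(9*k**4 + 87*k**3 + 276*k**2 + 314*k + 58)*factorial(k + 3)/((k + 4)*(k + 5))
(s_(k+1) − s_k) − t_k = -3**k*(9*k**4 + 78*k**3 + 222*k**2 + 239*k + 46)*factorial(k + 2)/((k + 4)*(k + 5))

Invalid: residual -3**k*(9*k**4 + 78*k**3 + 222*k**2 + 239*k + 46)*factorial(k + 2)/((k + 4)*(k + 5)) ≠ 0.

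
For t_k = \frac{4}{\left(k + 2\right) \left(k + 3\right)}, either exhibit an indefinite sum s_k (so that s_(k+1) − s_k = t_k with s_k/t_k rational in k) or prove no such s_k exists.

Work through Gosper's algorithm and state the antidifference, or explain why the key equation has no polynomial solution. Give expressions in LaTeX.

The ratio is (k + 2)/(k + 4).
So A=k + 2 and B=k + 4, with C=1.
Key eq: (k + 2)·f(k+1) = (k + 3)·f(k) + (1).
From deg A=1, deg B=1, deg C=0: d=1.
Solve for f: f(k) = k/2 (degree 1 ≤ 1).
R(k) = B(k−1)·f(k)/C(k) = k*(k + 3)/2; s_k = R·t_k = 2*k/(k + 2).
Δs = 4/(k**2 + 5*k + 6), as required.

s_k = \frac{2 k}{k + 2}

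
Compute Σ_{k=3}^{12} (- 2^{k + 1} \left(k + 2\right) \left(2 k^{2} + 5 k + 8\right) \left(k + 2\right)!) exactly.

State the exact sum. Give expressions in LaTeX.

Σ = -3663664200548330880

t_(k+1)/t_k = (k + 3)**2*(10*k + 4*(k + 1)**2 + 26)/((k + 2)*(2*k**2 + 5*k + 8)).
Take A(k)=2*k + 6, B(k)=1, C(k)=k**3 + 9*k**2/2 + 9*k + 8.
Set up (2*k + 6)·f(k+1) − (1)·f(k) − (k**3 + 9*k**2/2 + 9*k + 8) = 0.
From deg A=1, deg B=0, deg C=3: d=2.
Match coefficients ⇒ f(k) = (k**2 + 2)/2.
Then R = B(k−1)f/C = (k**2 + 2)/((k + 2)*(2*k**2 + 5*k + 8)), so s_k = R(k)·t_k = -2**(k + 1)*(k**2 + 2)*factorial(k + 2).
Check: Δs_k = -2**(k + 1)*(k + 2)*(2*k**2 + 5*k + 8)*factorial(k + 2). ✓
Σ_(k=3)^(12) t_k = s_(13) − s_(3) = -3663664200548352000 − (-21120) = -3663664200548330880.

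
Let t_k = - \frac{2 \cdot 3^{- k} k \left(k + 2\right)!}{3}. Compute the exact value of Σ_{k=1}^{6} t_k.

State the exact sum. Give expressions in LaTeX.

Σ = -8852/27

Step 1: r(k) = (k + 1)*(k + 3)/(3*k).
So A=k/3 + 1 and B=1, with C=k.
Solve (k/3 + 1)·f(k+1) − (1)·f(k) = k.
Bound: deg f ≤ 0.
Match coefficients ⇒ f(k) = 3.
Then R = B(k−1)f/C = 3/k, so s_k = R(k)·t_k = -2*factorial(k + 2)/3**k.
s_(k+1) − s_k = -2*k*factorial(k + 2)/(3*3**k) = t_k.
Telescoping: Σ = s_(7) − s_(1) = -8960/27 − (-4) = -8852/27.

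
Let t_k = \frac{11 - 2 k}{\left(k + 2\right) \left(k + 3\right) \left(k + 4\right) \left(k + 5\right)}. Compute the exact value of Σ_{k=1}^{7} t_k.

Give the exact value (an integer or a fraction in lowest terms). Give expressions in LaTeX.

Σ = 49/1320

r(k) = (k + 2)*(2*k - 9)/((k + 6)*(2*k - 11)) after simplifying.
So A=k + 2 and B=k + 6, with C=k - 11/2.
Need (k + 2)·f(k+1) − (k + 5)·f(k) = k - 11/2.
From deg A=1, deg B=1, deg C=1: d=3.
Solving with deg f ≤ 3: f(k) = -k*(k**2 + 9*k + 34)/16.
Then R = B(k−1)f/C = -k*(k + 5)*(k**2 + 9*k + 34)/(8*(2*k - 11)), so s_k = R(k)·t_k = k*(k**2 + 9*k + 34)/(8*(k + 2)*(k + 3)*(k + 4)).
Δs = (11 - 2*k)/(k**4 + 14*k**3 + 71*k**2 + 154*k + 120), as required.
Telescoping: Σ = s_(8) − s_(1) = 17/132 − (11/120) = 49/1320.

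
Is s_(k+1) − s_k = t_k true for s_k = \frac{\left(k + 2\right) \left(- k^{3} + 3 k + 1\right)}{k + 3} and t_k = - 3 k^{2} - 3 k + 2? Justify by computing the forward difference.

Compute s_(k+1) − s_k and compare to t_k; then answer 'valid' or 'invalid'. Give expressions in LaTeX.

s_(k+1) = (k + 3)*(3*k - (k + 1)**3 + 4)/(k + 4)
s_(k+1) − s_k = (-3*k**4 - 22*k**3 - 43*k**2 - 12*k + 19)/(k**2 + 7*k + 12)
(s_(k+1) − s_k) − t_k = (2*k**3 + 12*k**2 + 10*k - 5)/(k**2 + 7*k + 12)

Invalid: residual \frac{2 k^{3} + 12 k^{2} + 10 k - 5}{k^{2} + 7 k + 12} ≠ 0.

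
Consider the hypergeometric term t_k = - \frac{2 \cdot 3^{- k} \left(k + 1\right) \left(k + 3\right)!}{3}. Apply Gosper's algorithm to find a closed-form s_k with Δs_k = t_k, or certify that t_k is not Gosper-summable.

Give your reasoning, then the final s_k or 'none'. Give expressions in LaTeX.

Step 1: r(k) = (k + 2)*(k + 4)/(3*(k + 1)).
Normal form (A,B,C) = (k/3 + 4/3, 1, k + 1).
Key eq: (k/3 + 4/3)·f(k+1) = (1)·f(k) + (k + 1).
d = 0 from the (1,0,1) case.
Coefficient equations give f(k) = 3.
Certificate R = B(k−1)f/C = 3/(k + 1) gives s_k = -2*factorial(k + 3)/3**k.
Verify: -2*(k + 1)*factorial(k + 3)/(3*3**k) matches t_k.

s_k = - 2 \cdot 3^{- k} \left(k + 3\right)!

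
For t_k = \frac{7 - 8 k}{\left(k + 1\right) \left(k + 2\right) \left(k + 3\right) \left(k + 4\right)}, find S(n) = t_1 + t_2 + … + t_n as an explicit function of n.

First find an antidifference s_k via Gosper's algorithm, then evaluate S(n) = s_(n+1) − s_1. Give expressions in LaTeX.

t_(k+1)/t_k = (k + 1)*(8*k + 1)/((k + 5)*(8*k - 7)).
Factor: A=k + 1; B=k + 5; C=k - 7/8.
Solve (k + 1)·f(k+1) − (k + 4)·f(k) = k - 7/8.
d = 3 from the (1,1,1) case.
Coefficient equations give f(k) = -k*(k**2 + 6*k + 35)/48.
R(k) = B(k−1)·f(k)/C(k) = -k*(k + 4)*(k**2 + 6*k + 35)/(6*(8*k - 7)); s_k = R·t_k = k*(k**2 + 6*k + 35)/(6*(k + 1)*(k + 2)*(k + 3)).
s_(k+1) − s_k = (7 - 8*k)/(k**4 + 10*k**3 + 35*k**2 + 50*k + 24) = t_k.
s_(n+1) = (n**3 + 9*n**2 + 50*n + 42)/(6*(n**3 + 9*n**2 + 26*n + 24)) and s_(1) = 7/24, so S(n) = n*(-n**2 - 9*n + 6)/(8*(n**3 + 9*n**2 + 26*n + 24)).

S(n) = \frac{n \left(- n^{2} - 9 n + 6\right)}{8 \left(n^{3} + 9 n^{2} + 26 n + 24\right)}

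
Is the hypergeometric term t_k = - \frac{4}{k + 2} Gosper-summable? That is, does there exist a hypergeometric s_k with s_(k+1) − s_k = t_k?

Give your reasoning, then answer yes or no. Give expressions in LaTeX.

t_(k+1)/t_k = (k + 2)/(k + 3).
A = k + 2, B = k + 3, C = 1.
Set up (k + 2)·f(k+1) − (k + 2)·f(k) − (1) = 0.
From deg A=1, deg B=1, deg C=0: d=0.
Generic f = c0 gives residual -1; -1 = 0 cannot hold, so t_k is not Gosper-summable.

No — the linear system for f has no solution.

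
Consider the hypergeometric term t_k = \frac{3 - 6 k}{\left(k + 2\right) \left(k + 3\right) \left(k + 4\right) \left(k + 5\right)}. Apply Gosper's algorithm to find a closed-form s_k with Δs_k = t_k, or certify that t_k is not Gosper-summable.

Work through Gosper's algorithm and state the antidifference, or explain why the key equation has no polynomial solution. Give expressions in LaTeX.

s_k = - \frac{k \left(k^{2} + 9 k - 46\right)}{24 \left(k + 2\right) \left(k + 3\right) \left(k + 4\right)}

Compute t_(k+1)/t_k: get (k + 2)*(2*k + 1)/((k + 6)*(2*k - 1)).
Gosper form: A/B · C(k+1)/C(k) with A=k + 2, B=k + 6, C=k - 1/2.
Set up (k + 2)·f(k+1) − (k + 5)·f(k) − (k - 1/2) = 0.
Degrees (1,1,1) ⇒ d ≤ 3.
Solving with deg f ≤ 3: f(k) = k*(k**2 + 9*k - 46)/144.
So s_k = (B(k−1)f/C)·t_k = (k*(k + 5)*(k**2 + 9*k - 46)/(72*(2*k - 1)))·t_k = -k*(k**2 + 9*k - 46)/(24*(k + 2)*(k + 3)*(k + 4)).
Check: Δs_k = 3*(1 - 2*k)/(k**4 + 14*k**3 + 71*k**2 + 154*k + 120). ✓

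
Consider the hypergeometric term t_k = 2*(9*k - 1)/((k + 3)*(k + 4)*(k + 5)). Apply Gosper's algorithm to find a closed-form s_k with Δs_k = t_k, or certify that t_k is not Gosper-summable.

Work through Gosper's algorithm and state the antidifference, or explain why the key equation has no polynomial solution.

The ratio is (k + 3)*(9*k + 8)/((k + 6)*(9*k - 1)).
Take A(k)=k + 3, B(k)=k + 6, C(k)=k - 1/9.
Set up (k + 3)·f(k+1) − (k + 5)·f(k) − (k - 1/9) = 0.
Degrees (1,1,1) ⇒ d ≤ 2.
Solve for f: f(k) = k*(13*k - 17)/108 (degree 2 ≤ 2).
Get s_k = R·t_k = k*(13*k - 17)/(6*(k + 3)*(k + 4)) with R(k) = B(k−1)f(k)/C(k) = k*(k + 5)*(13*k - 17)/(12*(9*k - 1)).
Check: Δs_k = 2*(9*k - 1)/(k**3 + 12*k**2 + 47*k + 60). ✓

s_k = k*(13*k - 17)/(6*(k + 3)*(k + 4))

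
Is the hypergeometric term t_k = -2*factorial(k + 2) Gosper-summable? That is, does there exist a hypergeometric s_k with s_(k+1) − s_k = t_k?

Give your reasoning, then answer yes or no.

Ratio r(k) = k + 3.
Factor: A=k + 3; B=1; C=1.
Need (k + 3)·f(k+1) − (1)·f(k) = 1.
Degrees (1,0,0) ⇒ d ≤ -1.
d = -1 < 0 ⇒ no nonzero polynomial f; not summable.

No — t_k has no hypergeometric antidifference.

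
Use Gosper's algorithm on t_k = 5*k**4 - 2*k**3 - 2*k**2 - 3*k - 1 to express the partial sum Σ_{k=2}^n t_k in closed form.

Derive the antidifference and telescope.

Compute t_(k+1)/t_k: get (5*k**4 + 18*k**3 + 22*k**2 + 7*k - 3)/(5*k**4 - 2*k**3 - 2*k**2 - 3*k - 1).
Factor: A=1; B=1; C=k**4 - 2*k**3/5 - 2*k**2/5 - 3*k/5 - 1/5.
Set up (1)·f(k+1) − (1)·f(k) − (k**4 - 2*k**3/5 - 2*k**2/5 - 3*k/5 - 1/5) = 0.
deg f ≤ 5 (via 0,0,4).
Solving with deg f ≤ 5: f(k) = k**2*(k**3 - 3*k**2 + 2*k - 1)/5.
R(k) = B(k−1)·f(k)/C(k) = k**2*(k**3 - 3*k**2 + 2*k - 1)/(5*k**4 - 2*k**3 - 2*k**2 - 3*k - 1); s_k = R·t_k = k**2*(k**3 - 3*k**2 + 2*k - 1).
Verify: 5*k**4 - 2*k**3 - 2*k**2 - 3*k - 1 matches t_k.
Evaluate: s_(n+1) = n**5 + 2*n**4 - 3*n**2 - 3*n - 1; subtract s_(2) = -4 ⇒ S(n) = n**5 + 2*n**4 - 3*n**2 - 3*n + 3.

S(n) = n**5 + 2*n**4 - 3*n**2 - 3*n + 3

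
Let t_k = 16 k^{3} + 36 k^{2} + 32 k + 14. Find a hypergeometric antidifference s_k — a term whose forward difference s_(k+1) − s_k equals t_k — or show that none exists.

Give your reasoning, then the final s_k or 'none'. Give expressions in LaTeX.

r(k) = (8*k**3 + 42*k**2 + 76*k + 49)/(8*k**3 + 18*k**2 + 16*k + 7) after simplifying.
Normal form (A,B,C) = (1, 1, k**3 + 9*k**2/4 + 2*k + 7/8).
Need (1)·f(k+1) − (1)·f(k) = k**3 + 9*k**2/4 + 2*k + 7/8.
deg f ≤ 4 (via 0,0,3).
Solving with deg f ≤ 4: f(k) = k*(2*k**3 + 2*k**2 + k + 2)/8.
R(k) = B(k−1)·f(k)/C(k) = k*(2*k**3 + 2*k**2 + k + 2)/(8*k**3 + 18*k**2 + 16*k + 7); s_k = R·t_k = 2*k*(2*k**3 + 2*k**2 + k + 2).
s_(k+1) − s_k = 16*k**3 + 36*k**2 + 32*k + 14 = t_k.

s_k = 2 k \left(2 k^{3} + 2 k^{2} + k + 2\right)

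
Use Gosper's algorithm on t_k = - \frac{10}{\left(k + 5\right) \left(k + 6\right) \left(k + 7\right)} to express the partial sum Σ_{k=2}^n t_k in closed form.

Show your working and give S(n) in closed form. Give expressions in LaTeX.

t_(k+1)/t_k = (k + 5)/(k + 8).
So A=k + 5 and B=k + 8, with C=1.
Key eq: (k + 5)·f(k+1) = (k + 7)·f(k) + (1).
deg f ≤ 2 (via 1,1,0).
A polynomial solution: f(k) = k*(k + 11)/60.
R(k) = B(k−1)·f(k)/C(k) = k*(k + 7)*(k + 11)/60; s_k = R·t_k = k*(-k - 11)/(6*(k + 5)*(k + 6)).
Δs = -10/(k**3 + 18*k**2 + 107*k + 210), as required.
s_(n+1) = (-n**2 - 13*n - 12)/(6*(n**2 + 13*n + 42)) and s_(2) = -13/168, so S(n) = 5*(-n**2 - 13*n + 14)/(56*(n**2 + 13*n + 42)).

S(n) = \frac{5 \left(- n^{2} - 13 n + 14\right)}{56 \left(n^{2} + 13 n + 42\right)}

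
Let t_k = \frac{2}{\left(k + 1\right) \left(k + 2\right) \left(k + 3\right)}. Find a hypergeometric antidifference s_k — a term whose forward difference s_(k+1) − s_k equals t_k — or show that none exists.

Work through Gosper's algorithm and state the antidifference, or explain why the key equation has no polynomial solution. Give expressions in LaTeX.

Step 1: r(k) = (k + 1)/(k + 4).
So A=k + 1 and B=k + 4, with C=1.
Key eq: (k + 1)·f(k+1) = (k + 3)·f(k) + (1).
Degrees (1,1,0) ⇒ d ≤ 2.
Solving with deg f ≤ 2: f(k) = k*(k + 3)/4.
R(k) = B(k−1)·f(k)/C(k) = k*(k + 3)**2/4; s_k = R·t_k = k*(k + 3)/(2*(k + 1)*(k + 2)).
Check: Δs_k = 2/(k**3 + 6*k**2 + 11*k + 6). ✓

s_k = \frac{k \left(k + 3\right)}{2 \left(k + 1\right) \left(k + 2\right)}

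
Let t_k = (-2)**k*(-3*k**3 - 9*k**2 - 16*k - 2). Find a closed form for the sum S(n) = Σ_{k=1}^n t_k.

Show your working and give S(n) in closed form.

S(n) = -2*(-2)**n*n**3 - 8*(-2)**n*n**2 - 14*(-2)**n*n - 4*(-2)**n + 4

Step 1: r(k) = 2*(-3*k**3 - 18*k**2 - 43*k - 30)/(3*k**3 + 9*k**2 + 16*k + 2).
Gosper form: A/B · C(k+1)/C(k) with A=-2, B=1, C=k**3 + 3*k**2 + 16*k/3 + 2/3.
Set up (-2)·f(k+1) − (1)·f(k) − (k**3 + 3*k**2 + 16*k/3 + 2/3) = 0.
Bound: deg f ≤ 3.
A polynomial solution: f(k) = -(k**3 + k**2 + 2*k - 2)/3.
Certificate R = B(k−1)f/C = -(k**3 + k**2 + 2*k - 2)/(3*k**3 + 9*k**2 + 16*k + 2) gives s_k = (-2)**k*(k**3 + k**2 + 2*k - 2).
Verify: (-2)**k*(-3*k**3 - 9*k**2 - 16*k - 2) matches t_k.
Σ_(k=1)^n t_k = s_(n+1) − s_(1) = ((-2)**(n + 1)*(n**3 + 4*n**2 + 7*n + 2)) − (-4), i.e. -2*(-2)**n*n**3 - 8*(-2)**n*n**2 - 14*(-2)**n*n - 4*(-2)**n + 4.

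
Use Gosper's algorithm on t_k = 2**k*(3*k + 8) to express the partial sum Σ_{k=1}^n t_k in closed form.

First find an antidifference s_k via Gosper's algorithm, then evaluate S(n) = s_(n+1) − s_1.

Compute t_(k+1)/t_k: get 2*(3*k + 11)/(3*k + 8).
Normal form (A,B,C) = (2, 1, k + 8/3).
Need (2)·f(k+1) − (1)·f(k) = k + 8/3.
Degrees (0,0,1) ⇒ d ≤ 1.
Solve for f: f(k) = (3*k + 2)/3 (degree 1 ≤ 1).
Get s_k = R·t_k = 2**k*(3*k + 2) with R(k) = B(k−1)f(k)/C(k) = (3*k + 2)/(3*k + 8).
Verify: 2**k*(3*k + 8) matches t_k.
Σ_(k=1)^n t_k = s_(n+1) − s_(1) = (2**(n + 1)*(3*n + 5)) − (10), i.e. 6*2**n*n + 10*2**n - 10.

S(n) = 6*2**n*n + 10*2**n - 10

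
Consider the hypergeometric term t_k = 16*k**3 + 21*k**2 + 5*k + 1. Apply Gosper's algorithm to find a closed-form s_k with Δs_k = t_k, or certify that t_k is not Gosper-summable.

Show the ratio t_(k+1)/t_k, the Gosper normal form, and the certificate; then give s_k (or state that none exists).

t_(k+1)/t_k = (16*k**3 + 69*k**2 + 95*k + 43)/(16*k**3 + 21*k**2 + 5*k + 1).
A = 1, B = 1, C = k**3 + 21*k**2/16 + 5*k/16 + 1/16.
Set up (1)·f(k+1) − (1)·f(k) − (k**3 + 21*k**2/16 + 5*k/16 + 1/16) = 0.
d = 4 from the (0,0,3) case.
Coefficient equations give f(k) = k*(4*k**3 - k**2 - 4*k + 2)/16.
Then R = B(k−1)f/C = k*(4*k**3 - k**2 - 4*k + 2)/(16*k**3 + 21*k**2 + 5*k + 1), so s_k = R(k)·t_k = k*(4*k**3 - k**2 - 4*k + 2).
Check: Δs_k = 16*k**3 + 21*k**2 + 5*k + 1. ✓

s_k = k*(4*k**3 - k**2 - 4*k + 2)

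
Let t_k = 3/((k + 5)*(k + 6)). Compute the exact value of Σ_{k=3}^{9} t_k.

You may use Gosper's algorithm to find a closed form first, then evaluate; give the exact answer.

Σ = 7/40

The ratio is (k + 5)/(k + 7).
Normal form (A,B,C) = (k + 5, k + 7, 1).
Set up (k + 5)·f(k+1) − (k + 6)·f(k) − (1) = 0.
Degrees (1,1,0) ⇒ d ≤ 1.
Coefficient equations give f(k) = k/5.
Get s_k = R·t_k = 3*k/(5*(k + 5)) with R(k) = B(k−1)f(k)/C(k) = k*(k + 6)/5.
Verify: 3/(k**2 + 11*k + 30) matches t_k.
Evaluate s at k=10 and k=3: 2/5 and 9/40; difference 7/40.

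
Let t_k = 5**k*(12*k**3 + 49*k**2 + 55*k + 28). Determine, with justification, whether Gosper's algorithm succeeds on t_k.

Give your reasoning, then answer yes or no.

Yes. s_k = 5**k*(3*k**3 + k**2 + 2).

t_(k+1)/t_k = 5*(12*k**3 + 85*k**2 + 189*k + 144)/(12*k**3 + 49*k**2 + 55*k + 28).
Gosper form: A/B · C(k+1)/C(k) with A=5, B=1, C=k**3 + 49*k**2/12 + 55*k/12 + 7/3.
Set up (5)·f(k+1) − (1)·f(k) − (k**3 + 49*k**2/12 + 55*k/12 + 7/3) = 0.
d = 3 from the (0,0,3) case.
Solve for f: f(k) = (k + 1)*(3*k**2 - 2*k + 2)/12 (degree 3 ≤ 3).
So s_k = (B(k−1)f/C)·t_k = ((k + 1)*(3*k**2 - 2*k + 2)/(12*k**3 + 49*k**2 + 55*k + 28))·t_k = 5**k*(3*k**3 + k**2 + 2).
Verify: 5**k*(12*k**3 + 49*k**2 + 55*k + 28) matches t_k.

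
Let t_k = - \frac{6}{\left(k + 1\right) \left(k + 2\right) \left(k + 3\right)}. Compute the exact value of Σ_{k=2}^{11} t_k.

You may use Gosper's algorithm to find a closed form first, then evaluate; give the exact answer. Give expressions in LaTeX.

Σ = -85/364

Ratio r(k) = (k + 1)/(k + 4).
Gosper form: A/B · C(k+1)/C(k) with A=k + 1, B=k + 4, C=1.
Key eq: (k + 1)·f(k+1) = (k + 3)·f(k) + (1).
d = 2 from the (1,1,0) case.
A polynomial solution: f(k) = k*(k + 3)/4.
Then R = B(k−1)f/C = k*(k + 3)**2/4, so s_k = R(k)·t_k = 3*k*(-k - 3)/(2*(k + 1)*(k + 2)).
Verify: -6/(k**3 + 6*k**2 + 11*k + 6) matches t_k.
Sum = s_(12) − s_(2); s_(12) = -135/91, s_(2) = -5/4 ⇒ -85/364.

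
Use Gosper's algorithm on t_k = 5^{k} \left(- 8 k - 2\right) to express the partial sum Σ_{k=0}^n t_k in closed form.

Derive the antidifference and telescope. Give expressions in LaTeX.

Ratio r(k) = 5*(4*k + 5)/(4*k + 1).
A = 5, B = 1, C = k + 1/4.
f must satisfy (5)·f(k+1) − (1)·f(k) = k + 1/4.
deg f ≤ 1 (via 0,0,1).
A polynomial solution: f(k) = (k - 1)/4.
R(k) = B(k−1)·f(k)/C(k) = (k - 1)/(4*k + 1); s_k = R·t_k = 2*5**k*(1 - k).
Check: Δs_k = 5**k*(-8*k - 2). ✓
Telescope: S(n) = s_(n+1) − s_(0) = -10*5**n*n − (2) = -10*5**n*n - 2.

S(n) = - 10 \cdot 5^{n} n - 2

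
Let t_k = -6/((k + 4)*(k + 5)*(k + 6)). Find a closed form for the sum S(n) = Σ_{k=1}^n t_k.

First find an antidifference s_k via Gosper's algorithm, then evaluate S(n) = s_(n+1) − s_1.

r(k) = (k + 4)/(k + 7) after simplifying.
So A=k + 4 and B=k + 7, with C=1.
Set up (k + 4)·f(k+1) − (k + 6)·f(k) − (1) = 0.
Degrees (1,1,0) ⇒ d ≤ 2.
Solving with deg f ≤ 2: f(k) = k*(k + 9)/40.
R(k) = B(k−1)·f(k)/C(k) = k*(k + 6)*(k + 9)/40; s_k = R·t_k = 3*k*(-k - 9)/(20*(k + 4)*(k + 5)).
Verify: -6/(k**3 + 15*k**2 + 74*k + 120) matches t_k.
Evaluate: s_(n+1) = 3*(-n**2 - 11*n - 10)/(20*(n**2 + 11*n + 30)); subtract s_(1) = -1/20 ⇒ S(n) = n*(-n - 11)/(10*(n**2 + 11*n + 30)).

S(n) = n*(-n - 11)/(10*(n**2 + 11*n + 30))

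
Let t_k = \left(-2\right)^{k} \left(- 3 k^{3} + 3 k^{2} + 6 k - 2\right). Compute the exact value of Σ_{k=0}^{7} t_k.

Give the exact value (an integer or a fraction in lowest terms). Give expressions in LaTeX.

Σ = 82430

Ratio r(k) = 2*(-3*k**3 - 6*k**2 + 3*k + 4)/(3*k**3 - 3*k**2 - 6*k + 2).
A = -2, B = 1, C = k**3 - k**2 - 2*k + 2/3.
Set up (-2)·f(k+1) − (1)·f(k) − (k**3 - k**2 - 2*k + 2/3) = 0.
deg f ≤ 3 (via 0,0,3).
Solve for f: f(k) = -(k - 1)*(k**2 - 2*k - 2)/3 (degree 3 ≤ 3).
Then R = B(k−1)f/C = -(k - 1)*(k**2 - 2*k - 2)/(3*k**3 - 3*k**2 - 6*k + 2), so s_k = R(k)·t_k = (-2)**k*(k**3 - 3*k**2 + 2).
Verify: (-2)**k*(-3*k**3 + 3*k**2 + 6*k - 2) matches t_k.
Sum = s_(8) − s_(0); s_(8) = 82432, s_(0) = 2 ⇒ 82430.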